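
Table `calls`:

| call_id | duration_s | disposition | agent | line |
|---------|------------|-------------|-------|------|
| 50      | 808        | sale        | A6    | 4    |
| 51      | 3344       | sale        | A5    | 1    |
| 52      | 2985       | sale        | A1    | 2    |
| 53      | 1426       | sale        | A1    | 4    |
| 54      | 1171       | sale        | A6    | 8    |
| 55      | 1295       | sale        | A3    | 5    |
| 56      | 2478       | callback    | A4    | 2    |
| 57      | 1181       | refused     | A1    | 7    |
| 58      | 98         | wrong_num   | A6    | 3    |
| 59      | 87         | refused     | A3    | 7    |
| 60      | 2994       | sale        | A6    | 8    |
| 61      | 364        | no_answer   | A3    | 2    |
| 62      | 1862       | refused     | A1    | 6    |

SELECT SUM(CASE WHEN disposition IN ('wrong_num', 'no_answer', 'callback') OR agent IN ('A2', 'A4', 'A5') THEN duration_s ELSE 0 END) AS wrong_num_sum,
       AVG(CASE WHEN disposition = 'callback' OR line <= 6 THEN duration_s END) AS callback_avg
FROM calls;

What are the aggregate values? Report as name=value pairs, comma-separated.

wrong_num_sum=6284, callback_avg=1628.8888888889

[wrong_num_sum: disposition IN ('wrong_num', 'no_answer', 'callback') OR agent IN ('A2', 'A4', 'A5')]
call_id=50: ✗
call_id=51: ✓ → 3344
call_id=52: ✗
call_id=53: ✗
call_id=54: ✗
call_id=55: ✗
call_id=56: ✓ → 2478
call_id=57: ✗
call_id=58: ✓ → 98
call_id=59: ✗
call_id=60: ✗
call_id=61: ✓ → 364
call_id=62: ✗
wrong_num_sum = 3344 + 2478 + 98 + 364 = 6284
—
[callback_avg: disposition = 'callback' OR line <= 6]
call_id=50: ✓ → 808
call_id=51: ✓ → 3344
call_id=52: ✓ → 2985
call_id=53: ✓ → 1426
call_id=54: ✗
call_id=55: ✓ → 1295
call_id=56: ✓ → 2478
call_id=57: ✗
call_id=58: ✓ → 98
call_id=59: ✗
call_id=60: ✗
call_id=61: ✓ → 364
call_id=62: ✓ → 1862
callback_avg = (808 + 3344 + 2985 + 1426 + 1295 + 2478 + 98 + 364 + 1862) / 9 = 1628.8888888889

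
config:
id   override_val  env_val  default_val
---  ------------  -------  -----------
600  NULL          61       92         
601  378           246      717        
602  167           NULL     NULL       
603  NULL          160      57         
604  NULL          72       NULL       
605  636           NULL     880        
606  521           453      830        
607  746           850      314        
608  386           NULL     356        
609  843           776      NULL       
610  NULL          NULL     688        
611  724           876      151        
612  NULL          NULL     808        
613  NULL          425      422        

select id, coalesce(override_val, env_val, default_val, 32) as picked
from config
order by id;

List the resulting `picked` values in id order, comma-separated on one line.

id=600: override_val=NULL, env_val=61 → 61
id=601: override_val=378 → 378
id=602: override_val=167 → 167
id=603: override_val=NULL, env_val=160 → 160
id=604: override_val=NULL, env_val=72 → 72
id=605: override_val=636 → 636
id=606: override_val=521 → 521
id=607: override_val=746 → 746
id=608: override_val=386 → 386
id=609: override_val=843 → 843
id=610: override_val=NULL, env_val=NULL, default_val=688 → 688
id=611: override_val=724 → 724
id=612: override_val=NULL, env_val=NULL, default_val=808 → 808
id=613: override_val=NULL, env_val=425 → 425

61, 378, 167, 160, 72, 636, 521, 746, 386, 843, 688, 724, 808, 425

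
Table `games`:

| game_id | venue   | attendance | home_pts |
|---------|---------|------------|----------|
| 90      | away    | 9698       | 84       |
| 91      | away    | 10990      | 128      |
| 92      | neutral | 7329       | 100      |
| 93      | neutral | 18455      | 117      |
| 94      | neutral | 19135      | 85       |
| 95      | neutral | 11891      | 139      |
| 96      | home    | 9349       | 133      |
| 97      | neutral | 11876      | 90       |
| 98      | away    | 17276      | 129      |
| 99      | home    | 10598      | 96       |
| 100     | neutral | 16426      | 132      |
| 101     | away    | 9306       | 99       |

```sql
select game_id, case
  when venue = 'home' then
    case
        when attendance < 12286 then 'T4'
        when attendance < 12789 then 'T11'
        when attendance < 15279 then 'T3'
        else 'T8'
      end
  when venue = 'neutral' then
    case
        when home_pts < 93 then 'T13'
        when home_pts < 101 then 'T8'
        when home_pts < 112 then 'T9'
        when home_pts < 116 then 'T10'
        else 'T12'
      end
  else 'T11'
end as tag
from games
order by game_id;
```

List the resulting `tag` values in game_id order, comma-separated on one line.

game_id=90: venue='away' → outer ELSE → T11
game_id=91: venue='away' → outer ELSE → T11
game_id=92: venue='neutral' → inner[home_pts < 101] → T8
game_id=93: venue='neutral' → inner[ELSE] → T12
game_id=94: venue='neutral' → inner[home_pts < 93] → T13
game_id=95: venue='neutral' → inner[ELSE] → T12
game_id=96: venue='home' → inner[attendance < 12286] → T4
game_id=97: venue='neutral' → inner[home_pts < 93] → T13
game_id=98: venue='away' → outer ELSE → T11
game_id=99: venue='home' → inner[attendance < 12286] → T4
game_id=100: venue='neutral' → inner[ELSE] → T12
game_id=101: venue='away' → outer ELSE → T11

T11, T11, T8, T12, T13, T12, T4, T13, T11, T4, T12, T11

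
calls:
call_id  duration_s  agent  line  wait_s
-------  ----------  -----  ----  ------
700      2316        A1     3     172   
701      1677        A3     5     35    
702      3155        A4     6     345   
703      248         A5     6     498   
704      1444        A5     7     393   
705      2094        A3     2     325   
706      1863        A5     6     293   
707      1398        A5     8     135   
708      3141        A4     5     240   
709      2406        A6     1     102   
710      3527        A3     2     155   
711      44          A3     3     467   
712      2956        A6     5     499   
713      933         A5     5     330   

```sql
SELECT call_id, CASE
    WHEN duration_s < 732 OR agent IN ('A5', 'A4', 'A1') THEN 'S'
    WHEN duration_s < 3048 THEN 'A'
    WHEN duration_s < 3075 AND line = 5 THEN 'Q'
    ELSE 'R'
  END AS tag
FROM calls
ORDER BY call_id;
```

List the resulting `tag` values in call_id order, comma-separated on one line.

call_id=700: duration_s < 732 OR agent IN ('A5', 'A4', 'A1') → S
call_id=701: duration_s < 3048 → A
call_id=702: duration_s < 732 OR agent IN ('A5', 'A4', 'A1') → S
call_id=703: duration_s < 732 OR agent IN ('A5', 'A4', 'A1') → S
call_id=704: duration_s < 732 OR agent IN ('A5', 'A4', 'A1') → S
call_id=705: duration_s < 3048 → A
call_id=706: duration_s < 732 OR agent IN ('A5', 'A4', 'A1') → S
call_id=707: duration_s < 732 OR agent IN ('A5', 'A4', 'A1') → S
call_id=708: duration_s < 732 OR agent IN ('A5', 'A4', 'A1') → S
call_id=709: duration_s < 3048 → A
call_id=710: ELSE → R
call_id=711: duration_s < 732 OR agent IN ('A5', 'A4', 'A1') → S
call_id=712: duration_s < 3048 → A
call_id=713: duration_s < 732 OR agent IN ('A5', 'A4', 'A1') → S

S, A, S, S, S, A, S, S, S, A, R, S, A, S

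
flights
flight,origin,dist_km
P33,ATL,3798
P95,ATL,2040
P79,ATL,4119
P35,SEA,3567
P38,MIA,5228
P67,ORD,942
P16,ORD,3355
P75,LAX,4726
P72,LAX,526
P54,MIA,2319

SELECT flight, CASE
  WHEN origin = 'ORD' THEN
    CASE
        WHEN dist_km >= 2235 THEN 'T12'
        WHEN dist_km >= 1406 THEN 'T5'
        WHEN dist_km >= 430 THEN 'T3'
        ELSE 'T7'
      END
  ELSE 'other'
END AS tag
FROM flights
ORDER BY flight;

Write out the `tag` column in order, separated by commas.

flight=P16: origin='ORD' → inner[dist_km >= 2235] → T12
flight=P33: origin='ATL' → outer ELSE → other
flight=P35: origin='SEA' → outer ELSE → other
flight=P38: origin='MIA' → outer ELSE → other
flight=P54: origin='MIA' → outer ELSE → other
flight=P67: origin='ORD' → inner[dist_km >= 430] → T3
flight=P72: origin='LAX' → outer ELSE → other
flight=P75: origin='LAX' → outer ELSE → other
flight=P79: origin='ATL' → outer ELSE → other
flight=P95: origin='ATL' → outer ELSE → other

T12, other, other, other, other, T3, other, other, other, other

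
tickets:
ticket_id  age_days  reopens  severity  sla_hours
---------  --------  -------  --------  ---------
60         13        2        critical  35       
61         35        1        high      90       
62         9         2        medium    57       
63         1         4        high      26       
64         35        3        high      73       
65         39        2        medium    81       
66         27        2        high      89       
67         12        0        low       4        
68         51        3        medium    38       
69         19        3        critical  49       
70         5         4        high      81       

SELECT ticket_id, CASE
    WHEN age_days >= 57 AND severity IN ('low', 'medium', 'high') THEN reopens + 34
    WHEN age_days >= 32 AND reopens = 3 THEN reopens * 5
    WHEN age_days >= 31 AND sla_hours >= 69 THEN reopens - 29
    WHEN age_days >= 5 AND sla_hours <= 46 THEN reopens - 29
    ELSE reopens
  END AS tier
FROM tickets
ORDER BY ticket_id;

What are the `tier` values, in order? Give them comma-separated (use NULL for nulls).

-27, -28, 2, 4, 15, -27, 2, -29, 15, 3, 4

ticket_id=60: age_days >= 5 AND sla_hours <= 46 → -27
ticket_id=61: age_days >= 31 AND sla_hours >= 69 → -28
ticket_id=62: ELSE → 2
ticket_id=63: ELSE → 4
ticket_id=64: age_days >= 32 AND reopens = 3 → 15
ticket_id=65: age_days >= 31 AND sla_hours >= 69 → -27
ticket_id=66: ELSE → 2
ticket_id=67: age_days >= 5 AND sla_hours <= 46 → -29
ticket_id=68: age_days >= 32 AND reopens = 3 → 15
ticket_id=69: ELSE → 3
ticket_id=70: ELSE → 4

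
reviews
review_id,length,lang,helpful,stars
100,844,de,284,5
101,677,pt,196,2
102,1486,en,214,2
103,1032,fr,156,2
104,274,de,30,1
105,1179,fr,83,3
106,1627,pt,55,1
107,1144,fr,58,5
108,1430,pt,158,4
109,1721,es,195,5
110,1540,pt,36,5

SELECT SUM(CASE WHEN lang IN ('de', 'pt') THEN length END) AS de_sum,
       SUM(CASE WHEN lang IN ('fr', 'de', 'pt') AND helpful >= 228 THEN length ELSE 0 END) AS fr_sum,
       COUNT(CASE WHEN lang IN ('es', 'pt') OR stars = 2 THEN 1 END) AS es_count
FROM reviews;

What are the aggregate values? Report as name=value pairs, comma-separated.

[de_sum: lang IN ('de', 'pt')]
review_id=100: ✓ → 844
review_id=101: ✓ → 677
review_id=102: ✗
review_id=103: ✗
review_id=104: ✓ → 274
review_id=105: ✗
review_id=106: ✓ → 1627
review_id=107: ✗
review_id=108: ✓ → 1430
review_id=109: ✗
review_id=110: ✓ → 1540
de_sum = 844 + 677 + 274 + 1627 + 1430 + 1540 = 6392
—
[fr_sum: lang IN ('fr', 'de', 'pt') AND helpful >= 228]
review_id=100: ✓ → 844
review_id=101: ✗
review_id=102: ✗
review_id=103: ✗
review_id=104: ✗
review_id=105: ✗
review_id=106: ✗
review_id=107: ✗
review_id=108: ✗
review_id=109: ✗
review_id=110: ✗
fr_sum = 844
—
[es_count: lang IN ('es', 'pt') OR stars = 2]
review_id=100: ✗
review_id=101: ✓ → 1
review_id=102: ✓ → 1
review_id=103: ✓ → 1
review_id=104: ✗
review_id=105: ✗
review_id=106: ✓ → 1
review_id=107: ✗
review_id=108: ✓ → 1
review_id=109: ✓ → 1
review_id=110: ✓ → 1
es_count = COUNT(1, 1, 1, 1, 1, 1, 1) = 7

de_sum=6392, fr_sum=844, es_count=7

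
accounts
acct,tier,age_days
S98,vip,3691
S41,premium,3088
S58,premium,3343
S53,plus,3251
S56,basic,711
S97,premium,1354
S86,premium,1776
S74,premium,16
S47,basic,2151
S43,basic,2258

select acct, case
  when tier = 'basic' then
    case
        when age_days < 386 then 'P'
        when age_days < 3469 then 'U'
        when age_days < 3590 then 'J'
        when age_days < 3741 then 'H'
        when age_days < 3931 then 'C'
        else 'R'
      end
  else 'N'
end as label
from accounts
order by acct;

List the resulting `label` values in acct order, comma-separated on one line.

N, U, U, N, U, N, N, N, N, N

acct=S41: tier='premium' → outer ELSE → N
acct=S43: tier='basic' → inner[age_days < 3469] → U
acct=S47: tier='basic' → inner[age_days < 3469] → U
acct=S53: tier='plus' → outer ELSE → N
acct=S56: tier='basic' → inner[age_days < 3469] → U
acct=S58: tier='premium' → outer ELSE → N
acct=S74: tier='premium' → outer ELSE → N
acct=S86: tier='premium' → outer ELSE → N
acct=S97: tier='premium' → outer ELSE → N
acct=S98: tier='vip' → outer ELSE → N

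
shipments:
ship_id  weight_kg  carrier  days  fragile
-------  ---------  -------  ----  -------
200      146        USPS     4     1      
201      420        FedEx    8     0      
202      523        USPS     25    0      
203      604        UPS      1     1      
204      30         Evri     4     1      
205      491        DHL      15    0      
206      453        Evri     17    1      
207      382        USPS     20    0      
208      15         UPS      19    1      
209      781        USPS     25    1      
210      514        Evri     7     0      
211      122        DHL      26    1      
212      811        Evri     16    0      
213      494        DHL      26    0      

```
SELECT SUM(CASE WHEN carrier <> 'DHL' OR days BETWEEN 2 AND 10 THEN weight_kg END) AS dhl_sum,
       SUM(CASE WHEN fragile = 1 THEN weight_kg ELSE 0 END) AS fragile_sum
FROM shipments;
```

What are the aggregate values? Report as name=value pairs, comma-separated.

dhl_sum=4679, fragile_sum=2151

[dhl_sum: carrier <> 'DHL' OR days BETWEEN 2 AND 10]
ship_id=200: ✓ → 146
ship_id=201: ✓ → 420
ship_id=202: ✓ → 523
ship_id=203: ✓ → 604
ship_id=204: ✓ → 30
ship_id=205: ✗
ship_id=206: ✓ → 453
ship_id=207: ✓ → 382
ship_id=208: ✓ → 15
ship_id=209: ✓ → 781
ship_id=210: ✓ → 514
ship_id=211: ✗
ship_id=212: ✓ → 811
ship_id=213: ✗
dhl_sum = 146 + 420 + 523 + 604 + 30 + 453 + 382 + 15 + 781 + 514 + 811 = 4679
—
[fragile_sum: fragile = 1]
ship_id=200: ✓ → 146
ship_id=201: ✗
ship_id=202: ✗
ship_id=203: ✓ → 604
ship_id=204: ✓ → 30
ship_id=205: ✗
ship_id=206: ✓ → 453
ship_id=207: ✗
ship_id=208: ✓ → 15
ship_id=209: ✓ → 781
ship_id=210: ✗
ship_id=211: ✓ → 122
ship_id=212: ✗
ship_id=213: ✗
fragile_sum = 146 + 604 + 30 + 453 + 15 + 781 + 122 = 2151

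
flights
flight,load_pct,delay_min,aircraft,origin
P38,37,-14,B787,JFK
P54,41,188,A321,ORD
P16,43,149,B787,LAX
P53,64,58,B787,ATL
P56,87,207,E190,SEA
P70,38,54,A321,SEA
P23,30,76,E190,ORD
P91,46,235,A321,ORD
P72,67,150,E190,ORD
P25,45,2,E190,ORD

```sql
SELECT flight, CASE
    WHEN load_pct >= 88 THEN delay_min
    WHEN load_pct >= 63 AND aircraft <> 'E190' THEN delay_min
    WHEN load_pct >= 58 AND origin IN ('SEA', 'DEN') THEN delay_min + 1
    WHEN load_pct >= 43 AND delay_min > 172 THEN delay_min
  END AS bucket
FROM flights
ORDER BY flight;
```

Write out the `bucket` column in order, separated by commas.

NULL, NULL, NULL, NULL, 58, NULL, 208, NULL, NULL, 235

flight=P16: (no match → NULL) → NULL
flight=P23: (no match → NULL) → NULL
flight=P25: (no match → NULL) → NULL
flight=P38: (no match → NULL) → NULL
flight=P53: load_pct >= 63 AND aircraft <> 'E190' → 58
flight=P54: (no match → NULL) → NULL
flight=P56: load_pct >= 58 AND origin IN ('SEA', 'DEN') → 208
flight=P70: (no match → NULL) → NULL
flight=P72: (no match → NULL) → NULL
flight=P91: load_pct >= 43 AND delay_min > 172 → 235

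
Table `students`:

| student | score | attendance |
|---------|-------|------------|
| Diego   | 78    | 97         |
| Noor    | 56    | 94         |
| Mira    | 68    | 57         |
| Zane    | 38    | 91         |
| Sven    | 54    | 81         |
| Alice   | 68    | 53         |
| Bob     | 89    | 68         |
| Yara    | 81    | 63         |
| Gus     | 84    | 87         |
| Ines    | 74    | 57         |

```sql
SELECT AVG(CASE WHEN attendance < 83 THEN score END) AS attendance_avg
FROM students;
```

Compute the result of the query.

72.3333333333

student=Diego: ✗
student=Noor: ✗
student=Mira: ✓ → 68
student=Zane: ✗
student=Sven: ✓ → 54
student=Alice: ✓ → 68
student=Bob: ✓ → 89
student=Yara: ✓ → 81
student=Gus: ✗
student=Ines: ✓ → 74
attendance_avg = (68 + 54 + 68 + 89 + 81 + 74) / 6 = 72.3333333333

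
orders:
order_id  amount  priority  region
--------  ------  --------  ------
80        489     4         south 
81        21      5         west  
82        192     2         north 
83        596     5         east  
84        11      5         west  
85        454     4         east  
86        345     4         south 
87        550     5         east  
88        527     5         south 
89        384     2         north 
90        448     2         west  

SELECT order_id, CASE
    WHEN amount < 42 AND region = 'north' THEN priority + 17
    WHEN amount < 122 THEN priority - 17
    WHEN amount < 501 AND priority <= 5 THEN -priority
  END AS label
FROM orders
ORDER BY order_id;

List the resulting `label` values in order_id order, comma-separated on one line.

-4, -12, -2, NULL, -12, -4, -4, NULL, NULL, -2, -2

order_id=80: amount < 501 AND priority <= 5 → -4
order_id=81: amount < 122 → -12
order_id=82: amount < 501 AND priority <= 5 → -2
order_id=83: (no match → NULL) → NULL
order_id=84: amount < 122 → -12
order_id=85: amount < 501 AND priority <= 5 → -4
order_id=86: amount < 501 AND priority <= 5 → -4
order_id=87: (no match → NULL) → NULL
order_id=88: (no match → NULL) → NULL
order_id=89: amount < 501 AND priority <= 5 → -2
order_id=90: amount < 501 AND priority <= 5 → -2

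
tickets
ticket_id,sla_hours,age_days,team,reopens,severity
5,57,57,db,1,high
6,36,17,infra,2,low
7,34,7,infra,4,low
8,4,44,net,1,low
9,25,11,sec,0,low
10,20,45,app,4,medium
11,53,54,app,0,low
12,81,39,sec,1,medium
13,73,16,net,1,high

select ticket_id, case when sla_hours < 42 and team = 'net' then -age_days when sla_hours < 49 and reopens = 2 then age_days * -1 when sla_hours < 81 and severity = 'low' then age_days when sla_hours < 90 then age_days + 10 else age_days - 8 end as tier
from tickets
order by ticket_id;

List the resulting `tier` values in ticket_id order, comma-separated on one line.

ticket_id=5: sla_hours < 90 → 67
ticket_id=6: sla_hours < 49 and reopens = 2 → -17
ticket_id=7: sla_hours < 81 and severity = 'low' → 7
ticket_id=8: sla_hours < 42 and team = 'net' → -44
ticket_id=9: sla_hours < 81 and severity = 'low' → 11
ticket_id=10: sla_hours < 90 → 55
ticket_id=11: sla_hours < 81 and severity = 'low' → 54
ticket_id=12: sla_hours < 90 → 49
ticket_id=13: sla_hours < 90 → 26

67, -17, 7, -44, 11, 55, 54, 49, 26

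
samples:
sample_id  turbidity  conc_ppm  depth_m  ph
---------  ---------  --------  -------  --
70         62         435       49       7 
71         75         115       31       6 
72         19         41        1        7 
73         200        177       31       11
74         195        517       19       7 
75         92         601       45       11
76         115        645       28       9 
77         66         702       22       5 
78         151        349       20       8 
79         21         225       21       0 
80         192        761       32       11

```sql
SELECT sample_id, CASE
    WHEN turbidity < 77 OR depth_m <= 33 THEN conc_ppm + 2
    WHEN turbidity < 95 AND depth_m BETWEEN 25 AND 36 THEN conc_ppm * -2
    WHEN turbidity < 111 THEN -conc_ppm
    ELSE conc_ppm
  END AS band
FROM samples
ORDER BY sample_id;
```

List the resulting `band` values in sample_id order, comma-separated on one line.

437, 117, 43, 179, 519, -601, 647, 704, 351, 227, 763

sample_id=70: turbidity < 77 OR depth_m <= 33 → 437
sample_id=71: turbidity < 77 OR depth_m <= 33 → 117
sample_id=72: turbidity < 77 OR depth_m <= 33 → 43
sample_id=73: turbidity < 77 OR depth_m <= 33 → 179
sample_id=74: turbidity < 77 OR depth_m <= 33 → 519
sample_id=75: turbidity < 111 → -601
sample_id=76: turbidity < 77 OR depth_m <= 33 → 647
sample_id=77: turbidity < 77 OR depth_m <= 33 → 704
sample_id=78: turbidity < 77 OR depth_m <= 33 → 351
sample_id=79: turbidity < 77 OR depth_m <= 33 → 227
sample_id=80: turbidity < 77 OR depth_m <= 33 → 763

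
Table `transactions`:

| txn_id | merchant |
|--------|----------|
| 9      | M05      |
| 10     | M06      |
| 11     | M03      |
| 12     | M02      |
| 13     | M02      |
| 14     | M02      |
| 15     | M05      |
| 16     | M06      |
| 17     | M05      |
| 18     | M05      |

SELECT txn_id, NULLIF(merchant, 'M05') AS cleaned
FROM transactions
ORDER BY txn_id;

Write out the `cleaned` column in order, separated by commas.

txn_id=9: merchant=M05 vs M05: equal → NULL
txn_id=10: merchant=M06 vs M05: differ → M06
txn_id=11: merchant=M03 vs M05: differ → M03
txn_id=12: merchant=M02 vs M05: differ → M02
txn_id=13: merchant=M02 vs M05: differ → M02
txn_id=14: merchant=M02 vs M05: differ → M02
txn_id=15: merchant=M05 vs M05: equal → NULL
txn_id=16: merchant=M06 vs M05: differ → M06
txn_id=17: merchant=M05 vs M05: equal → NULL
txn_id=18: merchant=M05 vs M05: equal → NULL

NULL, M06, M03, M02, M02, M02, NULL, M06, NULL, NULL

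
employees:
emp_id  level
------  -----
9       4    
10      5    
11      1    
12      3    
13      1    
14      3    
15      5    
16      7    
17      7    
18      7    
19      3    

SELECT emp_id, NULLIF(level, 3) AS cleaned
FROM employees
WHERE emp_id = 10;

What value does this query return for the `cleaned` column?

5

emp_id = 10: level=5.
level=5 vs 3: differ → 5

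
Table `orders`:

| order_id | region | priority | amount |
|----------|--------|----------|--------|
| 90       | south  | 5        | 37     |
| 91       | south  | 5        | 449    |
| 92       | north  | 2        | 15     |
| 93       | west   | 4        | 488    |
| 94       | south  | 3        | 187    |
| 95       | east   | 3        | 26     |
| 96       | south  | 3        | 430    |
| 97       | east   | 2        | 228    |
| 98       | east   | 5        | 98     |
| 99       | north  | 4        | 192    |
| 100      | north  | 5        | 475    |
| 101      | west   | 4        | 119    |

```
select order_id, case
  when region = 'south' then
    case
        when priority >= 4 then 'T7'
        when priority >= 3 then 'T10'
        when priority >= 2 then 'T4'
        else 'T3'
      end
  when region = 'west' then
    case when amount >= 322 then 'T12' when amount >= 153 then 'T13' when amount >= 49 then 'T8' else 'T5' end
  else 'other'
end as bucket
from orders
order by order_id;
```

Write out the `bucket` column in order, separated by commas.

T7, T7, other, T12, T10, other, T10, other, other, other, other, T8

order_id=90: region='south' → inner[priority >= 4] → T7
order_id=91: region='south' → inner[priority >= 4] → T7
order_id=92: region='north' → outer ELSE → other
order_id=93: region='west' → inner[amount >= 322] → T12
order_id=94: region='south' → inner[priority >= 3] → T10
order_id=95: region='east' → outer ELSE → other
order_id=96: region='south' → inner[priority >= 3] → T10
order_id=97: region='east' → outer ELSE → other
order_id=98: region='east' → outer ELSE → other
order_id=99: region='north' → outer ELSE → other
order_id=100: region='north' → outer ELSE → other
order_id=101: region='west' → inner[amount >= 49] → T8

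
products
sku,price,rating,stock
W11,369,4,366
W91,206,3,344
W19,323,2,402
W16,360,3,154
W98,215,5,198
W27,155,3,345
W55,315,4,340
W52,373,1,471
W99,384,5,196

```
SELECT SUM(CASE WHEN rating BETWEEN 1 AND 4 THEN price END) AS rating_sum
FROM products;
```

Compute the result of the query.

2101

sku=W11: ✓ → 369
sku=W91: ✓ → 206
sku=W19: ✓ → 323
sku=W16: ✓ → 360
sku=W98: ✗
sku=W27: ✓ → 155
sku=W55: ✓ → 315
sku=W52: ✓ → 373
sku=W99: ✗
rating_sum = 369 + 206 + 323 + 360 + 155 + 315 + 373 = 2101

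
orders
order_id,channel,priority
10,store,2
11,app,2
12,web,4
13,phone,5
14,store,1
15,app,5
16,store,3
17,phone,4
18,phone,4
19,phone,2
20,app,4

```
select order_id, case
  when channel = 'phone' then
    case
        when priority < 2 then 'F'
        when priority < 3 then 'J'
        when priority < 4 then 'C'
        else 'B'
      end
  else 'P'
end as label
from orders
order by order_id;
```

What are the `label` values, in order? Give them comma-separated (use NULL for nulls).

order_id=10: channel='store' → outer ELSE → P
order_id=11: channel='app' → outer ELSE → P
order_id=12: channel='web' → outer ELSE → P
order_id=13: channel='phone' → inner[ELSE] → B
order_id=14: channel='store' → outer ELSE → P
order_id=15: channel='app' → outer ELSE → P
order_id=16: channel='store' → outer ELSE → P
order_id=17: channel='phone' → inner[ELSE] → B
order_id=18: channel='phone' → inner[ELSE] → B
order_id=19: channel='phone' → inner[priority < 3] → J
order_id=20: channel='app' → outer ELSE → P

P, P, P, B, P, P, P, B, B, J, P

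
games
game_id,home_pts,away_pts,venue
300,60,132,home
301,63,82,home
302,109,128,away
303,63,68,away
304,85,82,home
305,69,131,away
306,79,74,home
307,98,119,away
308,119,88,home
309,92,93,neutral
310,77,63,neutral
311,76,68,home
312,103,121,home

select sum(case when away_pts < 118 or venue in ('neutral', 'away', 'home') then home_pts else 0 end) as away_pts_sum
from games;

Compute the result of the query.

1093

game_id=300: ✓ → 60
game_id=301: ✓ → 63
game_id=302: ✓ → 109
game_id=303: ✓ → 63
game_id=304: ✓ → 85
game_id=305: ✓ → 69
game_id=306: ✓ → 79
game_id=307: ✓ → 98
game_id=308: ✓ → 119
game_id=309: ✓ → 92
game_id=310: ✓ → 77
game_id=311: ✓ → 76
game_id=312: ✓ → 103
away_pts_sum = 60 + 63 + 109 + 63 + 85 + 69 + 79 + 98 + 119 + 92 + 77 + 76 + 103 = 1093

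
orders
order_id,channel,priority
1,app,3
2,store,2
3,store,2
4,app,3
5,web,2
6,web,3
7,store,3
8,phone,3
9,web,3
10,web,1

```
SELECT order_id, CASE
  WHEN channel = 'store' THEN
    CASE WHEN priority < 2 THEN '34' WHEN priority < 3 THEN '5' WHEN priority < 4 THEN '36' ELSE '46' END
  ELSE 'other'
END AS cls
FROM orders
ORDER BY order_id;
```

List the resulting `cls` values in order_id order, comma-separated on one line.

other, 5, 5, other, other, other, 36, other, other, other

order_id=1: channel='app' → outer ELSE → other
order_id=2: channel='store' → inner[priority < 3] → 5
order_id=3: channel='store' → inner[priority < 3] → 5
order_id=4: channel='app' → outer ELSE → other
order_id=5: channel='web' → outer ELSE → other
order_id=6: channel='web' → outer ELSE → other
order_id=7: channel='store' → inner[priority < 4] → 36
order_id=8: channel='phone' → outer ELSE → other
order_id=9: channel='web' → outer ELSE → other
order_id=10: channel='web' → outer ELSE → other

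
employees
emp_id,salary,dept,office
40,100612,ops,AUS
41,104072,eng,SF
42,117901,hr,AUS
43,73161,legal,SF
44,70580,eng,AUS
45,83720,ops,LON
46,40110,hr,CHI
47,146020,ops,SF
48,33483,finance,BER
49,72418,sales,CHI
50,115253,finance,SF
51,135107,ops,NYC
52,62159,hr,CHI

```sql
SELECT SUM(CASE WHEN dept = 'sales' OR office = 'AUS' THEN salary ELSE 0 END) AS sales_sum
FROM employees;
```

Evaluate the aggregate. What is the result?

361511

emp_id=40: ✓ → 100612
emp_id=41: ✗
emp_id=42: ✓ → 117901
emp_id=43: ✗
emp_id=44: ✓ → 70580
emp_id=45: ✗
emp_id=46: ✗
emp_id=47: ✗
emp_id=48: ✗
emp_id=49: ✓ → 72418
emp_id=50: ✗
emp_id=51: ✗
emp_id=52: ✗
sales_sum = 100612 + 117901 + 70580 + 72418 = 361511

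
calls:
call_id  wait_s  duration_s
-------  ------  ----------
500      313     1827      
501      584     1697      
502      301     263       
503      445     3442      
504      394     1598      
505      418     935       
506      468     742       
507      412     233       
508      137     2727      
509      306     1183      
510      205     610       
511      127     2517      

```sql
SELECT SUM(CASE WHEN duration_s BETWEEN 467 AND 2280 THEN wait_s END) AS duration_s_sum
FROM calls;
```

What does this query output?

call_id=500: ✓ → 313
call_id=501: ✓ → 584
call_id=502: ✗
call_id=503: ✗
call_id=504: ✓ → 394
call_id=505: ✓ → 418
call_id=506: ✓ → 468
call_id=507: ✗
call_id=508: ✗
call_id=509: ✓ → 306
call_id=510: ✓ → 205
call_id=511: ✗
duration_s_sum = 313 + 584 + 394 + 418 + 468 + 306 + 205 = 2688

2688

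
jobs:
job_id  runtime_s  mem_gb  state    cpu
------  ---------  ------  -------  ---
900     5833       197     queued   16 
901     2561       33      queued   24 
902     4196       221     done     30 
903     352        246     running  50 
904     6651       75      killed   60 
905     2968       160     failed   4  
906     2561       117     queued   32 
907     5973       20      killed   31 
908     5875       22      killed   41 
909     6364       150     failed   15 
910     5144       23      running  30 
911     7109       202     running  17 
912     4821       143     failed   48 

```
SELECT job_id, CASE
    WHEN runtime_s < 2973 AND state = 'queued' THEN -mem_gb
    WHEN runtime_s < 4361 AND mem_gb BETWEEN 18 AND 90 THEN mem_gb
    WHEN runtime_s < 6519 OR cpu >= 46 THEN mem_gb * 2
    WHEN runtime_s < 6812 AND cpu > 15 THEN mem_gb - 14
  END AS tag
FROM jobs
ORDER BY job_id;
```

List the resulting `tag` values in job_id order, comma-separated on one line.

394, -33, 442, 492, 150, 320, -117, 40, 44, 300, 46, NULL, 286

job_id=900: runtime_s < 6519 OR cpu >= 46 → 394
job_id=901: runtime_s < 2973 AND state = 'queued' → -33
job_id=902: runtime_s < 6519 OR cpu >= 46 → 442
job_id=903: runtime_s < 6519 OR cpu >= 46 → 492
job_id=904: runtime_s < 6519 OR cpu >= 46 → 150
job_id=905: runtime_s < 6519 OR cpu >= 46 → 320
job_id=906: runtime_s < 2973 AND state = 'queued' → -117
job_id=907: runtime_s < 6519 OR cpu >= 46 → 40
job_id=908: runtime_s < 6519 OR cpu >= 46 → 44
job_id=909: runtime_s < 6519 OR cpu >= 46 → 300
job_id=910: runtime_s < 6519 OR cpu >= 46 → 46
job_id=911: (no match → NULL) → NULL
job_id=912: runtime_s < 6519 OR cpu >= 46 → 286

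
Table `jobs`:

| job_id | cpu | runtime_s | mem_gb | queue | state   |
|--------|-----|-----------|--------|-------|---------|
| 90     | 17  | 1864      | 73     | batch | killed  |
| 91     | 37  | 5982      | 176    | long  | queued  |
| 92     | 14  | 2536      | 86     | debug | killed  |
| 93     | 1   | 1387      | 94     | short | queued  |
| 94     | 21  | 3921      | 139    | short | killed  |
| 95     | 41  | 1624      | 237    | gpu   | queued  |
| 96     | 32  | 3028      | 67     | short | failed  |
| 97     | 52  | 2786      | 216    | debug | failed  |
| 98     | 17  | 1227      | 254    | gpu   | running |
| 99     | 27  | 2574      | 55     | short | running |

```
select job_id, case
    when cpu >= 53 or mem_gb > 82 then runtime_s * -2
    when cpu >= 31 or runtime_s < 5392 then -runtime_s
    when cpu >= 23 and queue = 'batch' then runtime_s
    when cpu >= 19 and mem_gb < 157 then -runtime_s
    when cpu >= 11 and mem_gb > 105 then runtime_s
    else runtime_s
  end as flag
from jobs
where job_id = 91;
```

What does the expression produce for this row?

-11964

job_id = 91: cpu=37, runtime_s=5982, mem_gb=176, queue=long, state=queued.
cpu >= 53 or mem_gb > 82 → true → -11964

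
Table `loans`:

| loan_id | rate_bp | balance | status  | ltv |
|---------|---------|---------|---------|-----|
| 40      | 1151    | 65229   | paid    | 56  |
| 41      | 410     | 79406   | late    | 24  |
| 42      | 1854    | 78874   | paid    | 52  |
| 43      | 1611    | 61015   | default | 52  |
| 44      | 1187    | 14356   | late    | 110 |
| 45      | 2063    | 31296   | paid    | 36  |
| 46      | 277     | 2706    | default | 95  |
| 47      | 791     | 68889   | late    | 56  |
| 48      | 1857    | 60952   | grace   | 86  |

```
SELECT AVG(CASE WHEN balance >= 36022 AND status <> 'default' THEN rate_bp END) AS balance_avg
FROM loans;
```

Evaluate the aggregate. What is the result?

1212.6

loan_id=40: ✓ → 1151
loan_id=41: ✓ → 410
loan_id=42: ✓ → 1854
loan_id=43: ✗
loan_id=44: ✗
loan_id=45: ✗
loan_id=46: ✗
loan_id=47: ✓ → 791
loan_id=48: ✓ → 1857
balance_avg = (1151 + 410 + 1854 + 791 + 1857) / 5 = 1212.6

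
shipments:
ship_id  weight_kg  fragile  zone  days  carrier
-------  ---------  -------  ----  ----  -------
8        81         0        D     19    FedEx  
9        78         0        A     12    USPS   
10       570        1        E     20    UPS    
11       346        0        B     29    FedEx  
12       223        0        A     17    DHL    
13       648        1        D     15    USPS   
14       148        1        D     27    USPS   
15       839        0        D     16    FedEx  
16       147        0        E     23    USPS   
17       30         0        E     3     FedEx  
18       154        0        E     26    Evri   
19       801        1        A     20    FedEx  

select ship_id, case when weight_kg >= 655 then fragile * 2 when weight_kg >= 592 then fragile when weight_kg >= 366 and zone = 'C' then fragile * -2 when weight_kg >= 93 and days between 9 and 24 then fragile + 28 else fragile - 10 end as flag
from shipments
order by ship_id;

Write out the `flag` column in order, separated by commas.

ship_id=8: ELSE → -10
ship_id=9: ELSE → -10
ship_id=10: weight_kg >= 93 and days between 9 and 24 → 29
ship_id=11: ELSE → -10
ship_id=12: weight_kg >= 93 and days between 9 and 24 → 28
ship_id=13: weight_kg >= 592 → 1
ship_id=14: ELSE → -9
ship_id=15: weight_kg >= 655 → 0
ship_id=16: weight_kg >= 93 and days between 9 and 24 → 28
ship_id=17: ELSE → -10
ship_id=18: ELSE → -10
ship_id=19: weight_kg >= 655 → 2

-10, -10, 29, -10, 28, 1, -9, 0, 28, -10, -10, 2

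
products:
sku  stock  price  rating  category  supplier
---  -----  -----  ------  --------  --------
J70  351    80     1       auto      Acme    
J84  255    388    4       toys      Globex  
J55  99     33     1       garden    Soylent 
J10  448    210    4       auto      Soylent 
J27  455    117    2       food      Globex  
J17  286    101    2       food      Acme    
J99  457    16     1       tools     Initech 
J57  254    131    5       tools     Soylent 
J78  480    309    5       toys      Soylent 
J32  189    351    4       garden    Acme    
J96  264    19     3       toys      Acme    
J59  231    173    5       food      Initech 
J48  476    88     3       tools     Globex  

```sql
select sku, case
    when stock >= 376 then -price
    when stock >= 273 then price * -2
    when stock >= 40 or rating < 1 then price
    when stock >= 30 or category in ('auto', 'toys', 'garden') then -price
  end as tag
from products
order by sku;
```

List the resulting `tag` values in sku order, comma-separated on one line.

sku=J10: stock >= 376 → -210
sku=J17: stock >= 273 → -202
sku=J27: stock >= 376 → -117
sku=J32: stock >= 40 or rating < 1 → 351
sku=J48: stock >= 376 → -88
sku=J55: stock >= 40 or rating < 1 → 33
sku=J57: stock >= 40 or rating < 1 → 131
sku=J59: stock >= 40 or rating < 1 → 173
sku=J70: stock >= 273 → -160
sku=J78: stock >= 376 → -309
sku=J84: stock >= 40 or rating < 1 → 388
sku=J96: stock >= 40 or rating < 1 → 19
sku=J99: stock >= 376 → -16

-210, -202, -117, 351, -88, 33, 131, 173, -160, -309, 388, 19, -16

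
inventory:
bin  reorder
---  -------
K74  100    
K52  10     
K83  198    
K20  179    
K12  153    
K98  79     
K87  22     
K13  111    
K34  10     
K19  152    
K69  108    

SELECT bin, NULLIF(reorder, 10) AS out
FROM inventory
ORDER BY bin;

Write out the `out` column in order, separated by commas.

bin=K12: reorder=153 vs 10: differ → 153
bin=K13: reorder=111 vs 10: differ → 111
bin=K19: reorder=152 vs 10: differ → 152
bin=K20: reorder=179 vs 10: differ → 179
bin=K34: reorder=10 vs 10: equal → NULL
bin=K52: reorder=10 vs 10: equal → NULL
bin=K69: reorder=108 vs 10: differ → 108
bin=K74: reorder=100 vs 10: differ → 100
bin=K83: reorder=198 vs 10: differ → 198
bin=K87: reorder=22 vs 10: differ → 22
bin=K98: reorder=79 vs 10: differ → 79

153, 111, 152, 179, NULL, NULL, 108, 100, 198, 22, 79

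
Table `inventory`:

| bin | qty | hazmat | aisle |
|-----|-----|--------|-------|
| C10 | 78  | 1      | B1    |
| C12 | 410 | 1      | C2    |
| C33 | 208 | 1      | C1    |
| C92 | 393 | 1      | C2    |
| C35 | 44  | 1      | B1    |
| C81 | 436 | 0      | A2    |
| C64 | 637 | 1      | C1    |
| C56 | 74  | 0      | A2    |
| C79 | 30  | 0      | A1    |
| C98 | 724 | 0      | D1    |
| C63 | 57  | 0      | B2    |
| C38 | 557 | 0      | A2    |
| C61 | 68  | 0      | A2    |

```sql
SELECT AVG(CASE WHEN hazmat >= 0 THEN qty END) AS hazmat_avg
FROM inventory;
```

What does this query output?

285.8461538462

bin=C10: ✓ → 78
bin=C12: ✓ → 410
bin=C33: ✓ → 208
bin=C92: ✓ → 393
bin=C35: ✓ → 44
bin=C81: ✓ → 436
bin=C64: ✓ → 637
bin=C56: ✓ → 74
bin=C79: ✓ → 30
bin=C98: ✓ → 724
bin=C63: ✓ → 57
bin=C38: ✓ → 557
bin=C61: ✓ → 68
hazmat_avg = (78 + 410 + 208 + 393 + 44 + 436 + 637 + 74 + 30 + 724 + 57 + 557 + 68) / 13 = 285.8461538462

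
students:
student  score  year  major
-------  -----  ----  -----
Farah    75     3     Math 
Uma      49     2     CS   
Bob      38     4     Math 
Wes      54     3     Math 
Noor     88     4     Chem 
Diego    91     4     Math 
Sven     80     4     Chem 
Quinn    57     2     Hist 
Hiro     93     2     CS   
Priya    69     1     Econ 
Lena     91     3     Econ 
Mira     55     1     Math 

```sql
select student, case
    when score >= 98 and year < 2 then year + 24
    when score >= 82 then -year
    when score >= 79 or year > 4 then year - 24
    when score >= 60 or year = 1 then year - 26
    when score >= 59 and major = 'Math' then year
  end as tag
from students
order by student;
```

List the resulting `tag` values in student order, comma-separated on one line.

NULL, -4, -23, -2, -3, -25, -4, -25, NULL, -20, NULL, NULL

student=Bob: (no match → NULL) → NULL
student=Diego: score >= 82 → -4
student=Farah: score >= 60 or year = 1 → -23
student=Hiro: score >= 82 → -2
student=Lena: score >= 82 → -3
student=Mira: score >= 60 or year = 1 → -25
student=Noor: score >= 82 → -4
student=Priya: score >= 60 or year = 1 → -25
student=Quinn: (no match → NULL) → NULL
student=Sven: score >= 79 or year > 4 → -20
student=Uma: (no match → NULL) → NULL
student=Wes: (no match → NULL) → NULL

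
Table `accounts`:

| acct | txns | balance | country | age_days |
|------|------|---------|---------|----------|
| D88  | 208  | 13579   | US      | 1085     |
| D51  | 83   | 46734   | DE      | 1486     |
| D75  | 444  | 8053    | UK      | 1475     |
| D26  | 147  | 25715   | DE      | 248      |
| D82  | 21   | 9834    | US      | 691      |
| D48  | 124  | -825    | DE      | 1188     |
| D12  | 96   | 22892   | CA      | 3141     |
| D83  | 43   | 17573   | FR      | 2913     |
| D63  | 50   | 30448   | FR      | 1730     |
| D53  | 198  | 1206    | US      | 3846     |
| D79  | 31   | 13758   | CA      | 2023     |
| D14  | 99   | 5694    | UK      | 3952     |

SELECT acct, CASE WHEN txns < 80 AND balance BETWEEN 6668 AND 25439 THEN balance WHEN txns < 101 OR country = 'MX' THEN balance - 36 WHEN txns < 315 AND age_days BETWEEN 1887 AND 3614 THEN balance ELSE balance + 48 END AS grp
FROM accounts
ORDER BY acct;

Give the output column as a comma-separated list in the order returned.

22856, 5658, 25763, -777, 46698, 1254, 30412, 8101, 13758, 9834, 17573, 13627

acct=D12: txns < 101 OR country = 'MX' → 22856
acct=D14: txns < 101 OR country = 'MX' → 5658
acct=D26: ELSE → 25763
acct=D48: ELSE → -777
acct=D51: txns < 101 OR country = 'MX' → 46698
acct=D53: ELSE → 1254
acct=D63: txns < 101 OR country = 'MX' → 30412
acct=D75: ELSE → 8101
acct=D79: txns < 80 AND balance BETWEEN 6668 AND 25439 → 13758
acct=D82: txns < 80 AND balance BETWEEN 6668 AND 25439 → 9834
acct=D83: txns < 80 AND balance BETWEEN 6668 AND 25439 → 17573
acct=D88: ELSE → 13627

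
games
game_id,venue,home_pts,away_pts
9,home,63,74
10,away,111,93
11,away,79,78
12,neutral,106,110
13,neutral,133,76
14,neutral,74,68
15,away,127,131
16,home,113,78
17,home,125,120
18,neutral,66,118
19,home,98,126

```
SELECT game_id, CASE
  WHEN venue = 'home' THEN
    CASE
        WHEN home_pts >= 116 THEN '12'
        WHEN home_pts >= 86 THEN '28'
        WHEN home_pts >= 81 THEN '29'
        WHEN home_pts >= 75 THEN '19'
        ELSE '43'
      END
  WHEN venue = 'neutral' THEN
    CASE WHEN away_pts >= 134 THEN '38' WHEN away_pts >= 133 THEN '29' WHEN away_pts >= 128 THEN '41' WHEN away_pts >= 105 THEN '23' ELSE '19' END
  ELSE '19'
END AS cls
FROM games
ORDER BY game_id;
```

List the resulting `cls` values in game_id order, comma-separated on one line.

43, 19, 19, 23, 19, 19, 19, 28, 12, 23, 28

game_id=9: venue='home' → inner[ELSE] → 43
game_id=10: venue='away' → outer ELSE → 19
game_id=11: venue='away' → outer ELSE → 19
game_id=12: venue='neutral' → inner[away_pts >= 105] → 23
game_id=13: venue='neutral' → inner[ELSE] → 19
game_id=14: venue='neutral' → inner[ELSE] → 19
game_id=15: venue='away' → outer ELSE → 19
game_id=16: venue='home' → inner[home_pts >= 86] → 28
game_id=17: venue='home' → inner[home_pts >= 116] → 12
game_id=18: venue='neutral' → inner[away_pts >= 105] → 23
game_id=19: venue='home' → inner[home_pts >= 86] → 28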